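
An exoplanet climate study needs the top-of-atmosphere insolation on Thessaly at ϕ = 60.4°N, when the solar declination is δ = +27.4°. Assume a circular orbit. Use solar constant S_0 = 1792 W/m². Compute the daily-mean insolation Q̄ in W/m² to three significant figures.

Q̄ ≈ 723 W/m²

cos h₀ = −tan(+60.4°) tan(+27.400°) = -0.9125, h₀ = 2.7201 rad.
Bracket: h₀ sin ϕ sin δ + cos ϕ cos δ sin h₀ = 2.7201×0.86949×0.46020 + 0.49394×0.88782×0.40916 = 1.088419 + 0.179429 = 1.267848.
Q̄ = (S_0/π) × [bracket] = (1792/π) × 1.267848 = 723.2 W/m².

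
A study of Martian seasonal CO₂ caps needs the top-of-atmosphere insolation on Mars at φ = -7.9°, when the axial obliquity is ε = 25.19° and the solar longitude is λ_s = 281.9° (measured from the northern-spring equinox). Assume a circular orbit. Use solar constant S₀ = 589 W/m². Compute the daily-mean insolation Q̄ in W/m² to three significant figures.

Solar declination: sin δ = sin ε · sin λ_s = sin 25.19° × sin 281.9° = -0.41647, so δ = -24.612°.
cos H₀ = −tan(-7.9°) tan(-24.612°) = -0.0636, H₀ = 1.6344 rad.
Bracket: H₀ sin φ sin δ + cos φ cos δ sin H₀ = 1.6344×-0.13744×-0.41647 + 0.99051×0.90915×0.99798 = 0.093552 + 0.898703 = 0.992255.
Q̄ = (S₀/π) × [bracket] = (589/π) × 0.992255 = 186.0 W/m².

Q̄ ≈ 186 W/m²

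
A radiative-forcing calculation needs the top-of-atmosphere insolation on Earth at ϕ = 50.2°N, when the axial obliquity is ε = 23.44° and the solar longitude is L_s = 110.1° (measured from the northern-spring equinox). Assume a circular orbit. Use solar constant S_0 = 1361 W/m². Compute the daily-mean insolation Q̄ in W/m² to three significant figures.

Q̄ ≈ 483 W/m²

Solar declination: sin δ = sin ε · sin L_s = sin 23.44° × sin 110.1° = 0.37356, so δ = +21.935°.
cos h₀ = −tan(+50.2°) tan(+21.935°) = -0.4834, h₀ = 2.0753 rad.
Bracket: h₀ sin ϕ sin δ + cos ϕ cos δ sin h₀ = 2.0753×0.76828×0.37356 + 0.64011×0.92761×0.87543 = 0.595608 + 0.519806 = 1.115414.
Q̄ = (S_0/π) × [bracket] = (1361/π) × 1.115414 = 483.2 W/m².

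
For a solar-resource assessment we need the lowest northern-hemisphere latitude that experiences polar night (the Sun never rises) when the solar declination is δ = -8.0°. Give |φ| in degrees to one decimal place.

|φ| = 82.0°

Polar night requires cos H₀ = −tan φ tan δ ≥ 1, i.e. tan φ tan δ ≤ −1.
The boundary is |tan φ| · |tan δ| = 1, so |φ| = 90° − |δ| = 90° − 8.0° = 82.0° in the northern hemisphere.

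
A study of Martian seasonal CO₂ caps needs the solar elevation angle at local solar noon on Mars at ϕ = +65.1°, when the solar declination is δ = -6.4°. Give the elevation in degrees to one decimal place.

18.5°

At local noon the hour angle is zero, so the zenith angle equals |ϕ − δ| = |+65.1° − (-6.400°)| = 71.500°.
Elevation = 90° − 71.500° = 18.5°.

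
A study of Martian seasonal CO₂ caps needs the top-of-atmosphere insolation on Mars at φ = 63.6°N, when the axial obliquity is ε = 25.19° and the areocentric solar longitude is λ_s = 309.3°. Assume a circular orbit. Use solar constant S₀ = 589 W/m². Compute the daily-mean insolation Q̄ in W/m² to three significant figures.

Q̄ ≈ 12.2 W/m²

sin δ = sin 25.19° × sin 309.3° = -0.32936, so δ = -19.230°.
cos H₀ = −tan(+63.6°) tan(-19.230°) = 0.7027, H₀ = 0.7916 rad.
Bracket: H₀ sin φ sin δ + cos φ cos δ sin H₀ = 0.7916×0.89571×-0.32936 + 0.44464×0.94420×0.71148 = -0.233531 + 0.298700 = 0.065169.
Q̄ = (S₀/π) × [bracket] = (589/π) × 0.065169 = 12.22 W/m².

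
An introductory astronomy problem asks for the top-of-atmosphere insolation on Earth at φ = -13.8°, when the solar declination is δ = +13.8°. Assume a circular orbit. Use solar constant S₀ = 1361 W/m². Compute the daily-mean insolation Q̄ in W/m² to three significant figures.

cos H₀ = −tan(-13.8°) tan(+13.800°) = 0.0603, H₀ = 1.5104 rad.
Bracket: H₀ sin φ sin δ + cos φ cos δ sin H₀ = 1.5104×-0.23853×0.23853 + 0.97113×0.97113×0.99818 = -0.085937 + 0.941377 = 0.855440.
Q̄ = (S₀/π) × [bracket] = (1361/π) × 0.855440 = 370.6 W/m².

Q̄ ≈ 371 W/m²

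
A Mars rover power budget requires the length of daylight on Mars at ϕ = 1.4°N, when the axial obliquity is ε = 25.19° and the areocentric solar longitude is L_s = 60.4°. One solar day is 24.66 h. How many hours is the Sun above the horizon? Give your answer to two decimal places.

12.41 h

sin δ = sin 25.19° × sin 60.4° = 0.37008, so δ = +21.720°.
cos h₀ = −tan ϕ · tan δ = −tan(+1.4°) × tan(+21.720°) = -0.0097, so h₀ = 1.5805 rad = 90.56°.
Daylight = 2h₀/(2π) × 24.66 h = (1.5805/π) × 24.66 = 12.41 h.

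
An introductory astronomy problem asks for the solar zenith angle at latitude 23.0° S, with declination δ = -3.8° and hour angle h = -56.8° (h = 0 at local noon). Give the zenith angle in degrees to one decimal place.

θ_z = 58.1°

cos θ_z = sin ϕ sin δ + cos ϕ cos δ cos h = 0.025895 + 0.502926 = 0.528821.
θ_z = arccos(0.528821) = 58.1°.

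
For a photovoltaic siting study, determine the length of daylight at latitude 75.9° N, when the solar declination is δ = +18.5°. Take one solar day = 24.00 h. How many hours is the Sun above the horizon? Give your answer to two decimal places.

24.00 h

Sunrise equation: cos H₀ = −tan φ · tan δ = -1.3321 ≤ −1, so the Sun never sets (polar day) and H₀ = π.
Daylight = 2H₀/(2π) × 24.00 h = (3.1416/π) × 24.00 = 24.00 h.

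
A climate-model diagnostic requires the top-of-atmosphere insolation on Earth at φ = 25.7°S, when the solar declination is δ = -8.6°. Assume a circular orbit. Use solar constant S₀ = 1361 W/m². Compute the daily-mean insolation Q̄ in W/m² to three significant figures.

cos H₀ = −tan(-25.7°) tan(-8.600°) = -0.0728, H₀ = 1.6436 rad.
Bracket: H₀ sin φ sin δ + cos φ cos δ sin H₀ = 1.6436×-0.43366×-0.14954 + 0.90108×0.98876×0.99735 = 0.106587 + 0.888591 = 0.995178.
Q̄ = (S₀/π) × [bracket] = (1361/π) × 0.995178 = 431.1 W/m².

Q̄ ≈ 431 W/m²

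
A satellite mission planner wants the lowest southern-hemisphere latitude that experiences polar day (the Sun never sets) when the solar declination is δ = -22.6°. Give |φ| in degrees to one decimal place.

Polar day requires cos H₀ = −tan φ tan δ ≤ −1, i.e. tan φ tan δ ≥ 1.
The boundary is |tan φ| · |tan δ| = 1, so |φ| = 90° − |δ| = 90° − 22.6° = 67.4° in the southern hemisphere.

|φ| = 67.4°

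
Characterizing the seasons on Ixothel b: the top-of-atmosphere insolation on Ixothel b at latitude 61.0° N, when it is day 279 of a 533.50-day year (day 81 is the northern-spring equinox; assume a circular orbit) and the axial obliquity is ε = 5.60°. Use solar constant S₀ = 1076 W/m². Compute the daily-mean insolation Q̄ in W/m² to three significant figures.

Solar longitude: λ_s = 360° × (279 − 81)/533.50 = 133.608°.
sin δ = sin 5.60° × sin 133.608° = 0.07066, so δ = +4.052°.
cos H₀ = −tan(+61.0°) tan(+4.052°) = -0.1278, H₀ = 1.6989 rad.
Bracket: H₀ sin φ sin δ + cos φ cos δ sin H₀ = 1.6989×0.87462×0.07066 + 0.48481×0.99750×0.99180 = 0.104993 + 0.479632 = 0.584625.
Q̄ = (S₀/π) × [bracket] = (1076/π) × 0.584625 = 200.2 W/m².

Q̄ ≈ 200 W/m²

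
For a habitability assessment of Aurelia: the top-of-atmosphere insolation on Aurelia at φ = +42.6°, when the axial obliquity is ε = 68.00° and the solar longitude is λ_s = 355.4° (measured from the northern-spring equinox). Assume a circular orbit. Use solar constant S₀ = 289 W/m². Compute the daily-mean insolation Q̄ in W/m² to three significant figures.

Solar declination: sin δ = sin ε · sin λ_s = sin 68.00° × sin 355.4° = -0.07436, so δ = -4.264°.
cos H₀ = −tan(+42.6°) tan(-4.264°) = 0.0686, H₀ = 1.5022 rad.
Bracket: H₀ sin φ sin δ + cos φ cos δ sin H₀ = 1.5022×0.67688×-0.07436 + 0.73610×0.99723×0.99765 = -0.075610 + 0.732336 = 0.656726.
Q̄ = (S₀/π) × [bracket] = (289/π) × 0.656726 = 60.41 W/m².

Q̄ ≈ 60.4 W/m²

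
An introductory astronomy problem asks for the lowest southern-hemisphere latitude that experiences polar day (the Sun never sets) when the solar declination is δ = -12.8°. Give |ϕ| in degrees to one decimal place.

|ϕ| = 77.2°

Polar day requires cos h₀ = −tan ϕ tan δ ≤ −1, i.e. tan ϕ tan δ ≥ 1.
The boundary is |tan ϕ| · |tan δ| = 1, so |ϕ| = 90° − |δ| = 90° − 12.8° = 77.2° in the southern hemisphere.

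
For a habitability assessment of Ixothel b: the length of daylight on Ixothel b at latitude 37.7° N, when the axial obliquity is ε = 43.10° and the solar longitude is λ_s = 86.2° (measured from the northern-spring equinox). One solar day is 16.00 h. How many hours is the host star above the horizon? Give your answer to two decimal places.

Solar declination: sin δ = sin ε · sin λ_s = sin 43.10° × sin 86.2° = 0.68177, so δ = +42.982°.
cos H₀ = −tan φ · tan δ = −tan(+37.7°) × tan(+42.982°) = -0.7203, so H₀ = 2.3750 rad = 136.08°.
Daylight = 2H₀/(2π) × 16.00 h = (2.3750/π) × 16.00 = 12.10 h.

12.10 h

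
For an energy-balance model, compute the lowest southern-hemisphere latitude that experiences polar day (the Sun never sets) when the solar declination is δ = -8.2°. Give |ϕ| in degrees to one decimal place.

Polar day requires cos h₀ = −tan ϕ tan δ ≤ −1, i.e. tan ϕ tan δ ≥ 1.
The boundary is |tan ϕ| · |tan δ| = 1, so |ϕ| = 90° − |δ| = 90° − 8.2° = 81.8° in the southern hemisphere.

|ϕ| = 81.8°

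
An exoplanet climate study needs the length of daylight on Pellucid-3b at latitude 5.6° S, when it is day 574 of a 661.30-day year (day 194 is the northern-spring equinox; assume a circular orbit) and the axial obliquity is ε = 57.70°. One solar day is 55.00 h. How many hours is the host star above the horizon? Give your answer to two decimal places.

Solar longitude: λ_s = 360° × (574 − 194)/661.30 = 206.865°.
sin δ = sin 57.70° × sin 206.865° = -0.38197, so δ = -22.456°.
cos H₀ = −tan φ · tan δ = −tan(-5.6°) × tan(-22.456°) = -0.0405, so H₀ = 1.6113 rad = 92.32°.
Daylight = 2H₀/(2π) × 55.00 h = (1.6113/π) × 55.00 = 28.21 h.

28.21 h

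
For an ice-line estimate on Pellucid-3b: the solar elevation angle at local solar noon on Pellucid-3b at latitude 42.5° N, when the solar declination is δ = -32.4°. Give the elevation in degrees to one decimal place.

At local noon the hour angle is zero, so the zenith angle equals |φ − δ| = |+42.5° − (-32.400°)| = 74.900°.
Elevation = 90° − 74.900° = 15.1°.

15.1°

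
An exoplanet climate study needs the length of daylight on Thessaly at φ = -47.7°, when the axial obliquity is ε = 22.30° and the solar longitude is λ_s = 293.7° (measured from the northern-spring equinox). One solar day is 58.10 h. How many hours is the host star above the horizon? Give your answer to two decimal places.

36.81 h

Solar declination: sin δ = sin ε · sin λ_s = sin 22.30° × sin 293.7° = -0.34745, so δ = -20.332°.
cos H₀ = −tan φ · tan δ = −tan(-47.7°) × tan(-20.332°) = -0.4072, so H₀ = 1.9902 rad = 114.03°.
Daylight = 2H₀/(2π) × 58.10 h = (1.9902/π) × 58.10 = 36.81 h.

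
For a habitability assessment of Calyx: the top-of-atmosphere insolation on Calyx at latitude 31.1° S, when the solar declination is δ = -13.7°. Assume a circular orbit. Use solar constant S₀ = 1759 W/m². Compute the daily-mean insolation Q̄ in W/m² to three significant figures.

Q̄ ≈ 578 W/m²

cos H₀ = −tan(-31.1°) tan(-13.700°) = -0.1471, H₀ = 1.7184 rad.
Bracket: H₀ sin φ sin δ + cos φ cos δ sin H₀ = 1.7184×-0.51653×-0.23684 + 0.85627×0.97155×0.98913 = 0.210220 + 0.822866 = 1.033086.
Q̄ = (S₀/π) × [bracket] = (1759/π) × 1.033086 = 578.4 W/m².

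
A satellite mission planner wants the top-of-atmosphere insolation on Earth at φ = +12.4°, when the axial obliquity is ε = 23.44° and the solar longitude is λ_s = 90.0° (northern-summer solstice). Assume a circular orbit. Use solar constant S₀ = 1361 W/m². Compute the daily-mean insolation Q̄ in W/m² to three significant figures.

Solar declination: sin δ = sin ε · sin λ_s = sin 23.44° × sin 90.0° = 0.39779, so δ = +23.440°.
cos H₀ = −tan(+12.4°) tan(+23.440°) = -0.0953, H₀ = 1.6663 rad.
Bracket: H₀ sin φ sin δ + cos φ cos δ sin H₀ = 1.6663×0.21474×0.39779 + 0.97667×0.91748×0.99545 = 0.142338 + 0.891998 = 1.034336.
Q̄ = (S₀/π) × [bracket] = (1361/π) × 1.034336 = 448.1 W/m².

Q̄ ≈ 448 W/m²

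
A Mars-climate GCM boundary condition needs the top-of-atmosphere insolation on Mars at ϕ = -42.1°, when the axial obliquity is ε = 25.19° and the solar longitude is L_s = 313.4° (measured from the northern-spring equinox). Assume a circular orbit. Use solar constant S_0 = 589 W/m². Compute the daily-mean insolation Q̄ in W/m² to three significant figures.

Solar declination: sin δ = sin ε · sin L_s = sin 25.19° × sin 313.4° = -0.30925, so δ = -18.014°.
cos h₀ = −tan(-42.1°) tan(-18.014°) = -0.2938, h₀ = 1.8690 rad.
Bracket: h₀ sin ϕ sin δ + cos ϕ cos δ sin h₀ = 1.8690×-0.67043×-0.30925 + 0.74198×0.95098×0.95586 = 0.387501 + 0.674463 = 1.061964.
Q̄ = (S_0/π) × [bracket] = (589/π) × 1.061964 = 199.1 W/m².

Q̄ ≈ 199 W/m²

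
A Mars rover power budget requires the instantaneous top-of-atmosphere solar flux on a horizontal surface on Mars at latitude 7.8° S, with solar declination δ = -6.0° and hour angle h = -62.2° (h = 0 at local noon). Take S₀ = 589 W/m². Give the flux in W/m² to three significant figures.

279 W/m²

cos θ_z = sin φ sin δ + cos φ cos δ cos h = 0.014186 + 0.459540 = 0.473726.
Flux = S₀ · cos θ_z = 589 × 0.473726 = 279.0 W/m².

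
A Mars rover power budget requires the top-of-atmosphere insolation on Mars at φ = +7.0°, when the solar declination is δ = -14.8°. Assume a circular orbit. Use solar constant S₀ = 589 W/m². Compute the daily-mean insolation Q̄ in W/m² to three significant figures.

cos H₀ = −tan(+7.0°) tan(-14.800°) = 0.0324, H₀ = 1.5383 rad.
Bracket: H₀ sin φ sin δ + cos φ cos δ sin H₀ = 1.5383×0.12187×-0.25545 + 0.99255×0.96682×0.99947 = -0.047890 + 0.959109 = 0.911219.
Q̄ = (S₀/π) × [bracket] = (589/π) × 0.911219 = 170.8 W/m².

Q̄ ≈ 171 W/m²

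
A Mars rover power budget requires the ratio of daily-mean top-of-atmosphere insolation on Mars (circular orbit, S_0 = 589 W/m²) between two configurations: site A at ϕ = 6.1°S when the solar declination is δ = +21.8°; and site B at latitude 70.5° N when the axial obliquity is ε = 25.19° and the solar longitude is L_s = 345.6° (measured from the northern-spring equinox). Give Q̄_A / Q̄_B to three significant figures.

Q̄_A / Q̄_B ≈ 4.53

— Configuration A (ϕ=-6.1°):
cos h₀ = −tan(-6.1°) tan(+21.800°) = 0.0427, h₀ = 1.5280 rad.
Bracket: h₀ sin ϕ sin δ + cos ϕ cos δ sin h₀ = 1.5280×-0.10626×0.37137 + 0.99434×0.92849×0.99909 = -0.060298 + 0.922395 = 0.862097.
Q̄ = (S_0/π) × [bracket] = (589/π) × 0.862097 = 161.63 W/m².
— Configuration B (ϕ=+70.5°):
Solar declination: sin δ = sin ε · sin L_s = sin 25.19° × sin 345.6° = -0.10585, so δ = -6.076°.
cos h₀ = −tan(+70.5°) tan(-6.076°) = 0.3006, h₀ = 1.2655 rad.
Bracket: h₀ sin ϕ sin δ + cos ϕ cos δ sin h₀ = 1.2655×0.94264×-0.10585 + 0.33381×0.99438×0.95375 = -0.126270 + 0.316582 = 0.190312.
Q̄ = (S_0/π) × [bracket] = (589/π) × 0.190312 = 35.681 W/m².
Ratio Q̄_A / Q̄_B = 161.63 / 35.681 = 4.530.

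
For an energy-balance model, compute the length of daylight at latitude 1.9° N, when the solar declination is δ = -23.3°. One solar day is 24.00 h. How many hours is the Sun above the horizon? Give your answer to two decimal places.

11.89 h

cos H₀ = −tan φ · tan δ = −tan(+1.9°) × tan(-23.300°) = 0.0143, so H₀ = 1.5565 rad = 89.18°.
Daylight = 2H₀/(2π) × 24.00 h = (1.5565/π) × 24.00 = 11.89 h.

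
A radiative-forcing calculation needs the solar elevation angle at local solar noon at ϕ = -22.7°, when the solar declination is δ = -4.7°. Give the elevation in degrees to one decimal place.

72.0°

At local noon the hour angle is zero, so the zenith angle equals |ϕ − δ| = |-22.7° − (-4.700°)| = 18.000°.
Elevation = 90° − 18.000° = 72.0°.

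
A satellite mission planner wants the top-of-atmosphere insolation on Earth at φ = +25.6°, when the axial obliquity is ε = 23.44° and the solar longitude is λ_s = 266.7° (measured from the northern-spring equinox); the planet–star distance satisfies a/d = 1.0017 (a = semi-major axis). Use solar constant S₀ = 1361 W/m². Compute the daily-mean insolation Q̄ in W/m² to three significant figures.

Q̄ ≈ 250 W/m²

Solar declination: sin δ = sin ε · sin λ_s = sin 23.44° × sin 266.7° = -0.39713, so δ = -23.399°.
cos H₀ = −tan(+25.6°) tan(-23.399°) = 0.2073, H₀ = 1.3620 rad.
Bracket: H₀ sin φ sin δ + cos φ cos δ sin H₀ = 1.3620×0.43209×-0.39713 + 0.90183×0.91776×0.97827 = -0.233714 + 0.809678 = 0.575964.
Inverse-square distance factor (a/d)² = 1.0017² = 1.003403.
Q̄ = (S₀/π) × 1.003403 × [bracket] = (1361/π) × 1.003403 × 0.575964 = 250.4 W/m².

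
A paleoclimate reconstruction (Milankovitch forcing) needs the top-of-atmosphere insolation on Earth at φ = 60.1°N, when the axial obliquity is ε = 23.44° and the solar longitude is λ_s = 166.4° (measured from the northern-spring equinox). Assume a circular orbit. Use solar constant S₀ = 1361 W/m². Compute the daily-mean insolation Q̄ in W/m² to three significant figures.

Q̄ ≈ 273 W/m²

Solar declination: sin δ = sin ε · sin λ_s = sin 23.44° × sin 166.4° = 0.09354, so δ = +5.367°.
cos H₀ = −tan(+60.1°) tan(+5.367°) = -0.1634, H₀ = 1.7349 rad.
Bracket: H₀ sin φ sin δ + cos φ cos δ sin H₀ = 1.7349×0.86690×0.09354 + 0.49849×0.99562×0.98656 = 0.140683 + 0.489636 = 0.630319.
Q̄ = (S₀/π) × [bracket] = (1361/π) × 0.630319 = 273.1 W/m².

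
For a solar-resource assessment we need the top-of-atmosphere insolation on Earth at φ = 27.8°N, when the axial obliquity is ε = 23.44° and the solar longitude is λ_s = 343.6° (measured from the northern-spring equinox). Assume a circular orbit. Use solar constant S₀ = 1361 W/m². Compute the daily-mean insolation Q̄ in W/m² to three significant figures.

Q̄ ≈ 346 W/m²

Solar declination: sin δ = sin ε · sin λ_s = sin 23.44° × sin 343.6° = -0.11231, so δ = -6.449°.
cos H₀ = −tan(+27.8°) tan(-6.449°) = 0.0596, H₀ = 1.5112 rad.
Bracket: H₀ sin φ sin δ + cos φ cos δ sin H₀ = 1.5112×0.46639×-0.11231 + 0.88458×0.99367×0.99822 = -0.079157 + 0.877416 = 0.798259.
Q̄ = (S₀/π) × [bracket] = (1361/π) × 0.798259 = 345.8 W/m².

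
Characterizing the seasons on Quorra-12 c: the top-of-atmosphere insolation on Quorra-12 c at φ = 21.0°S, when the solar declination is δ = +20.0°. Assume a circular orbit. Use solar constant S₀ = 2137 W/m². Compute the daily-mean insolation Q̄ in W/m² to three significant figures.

cos H₀ = −tan(-21.0°) tan(+20.000°) = 0.1397, H₀ = 1.4306 rad.
Bracket: H₀ sin φ sin δ + cos φ cos δ sin H₀ = 1.4306×-0.35837×0.34202 + 0.93358×0.93969×0.99019 = -0.175348 + 0.868670 = 0.693322.
Q̄ = (S₀/π) × [bracket] = (2137/π) × 0.693322 = 471.6 W/m².

Q̄ ≈ 472 W/m²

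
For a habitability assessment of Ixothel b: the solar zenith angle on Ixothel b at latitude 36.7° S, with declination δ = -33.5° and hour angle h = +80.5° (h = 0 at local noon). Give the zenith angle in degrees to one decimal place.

cos θ_z = sin φ sin δ + cos φ cos δ cos h = 0.329851 + 0.110349 = 0.440200.
θ_z = arccos(0.440200) = 63.9°.

θ_z = 63.9°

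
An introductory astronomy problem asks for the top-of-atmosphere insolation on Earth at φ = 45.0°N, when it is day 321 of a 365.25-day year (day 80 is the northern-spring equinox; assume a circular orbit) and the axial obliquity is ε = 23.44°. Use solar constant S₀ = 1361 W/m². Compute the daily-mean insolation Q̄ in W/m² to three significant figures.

Q̄ ≈ 146 W/m²

Solar longitude: λ_s = 360° × (321 − 80)/365.25 = 237.536°.
sin δ = sin 23.44° × sin 237.536° = -0.33563, so δ = -19.611°.
cos H₀ = −tan(+45.0°) tan(-19.611°) = 0.3563, H₀ = 1.2065 rad.
Bracket: H₀ sin φ sin δ + cos φ cos δ sin H₀ = 1.2065×0.70711×-0.33563 + 0.70711×0.94200×0.93437 = -0.286335 + 0.622382 = 0.336047.
Q̄ = (S₀/π) × [bracket] = (1361/π) × 0.336047 = 145.6 W/m².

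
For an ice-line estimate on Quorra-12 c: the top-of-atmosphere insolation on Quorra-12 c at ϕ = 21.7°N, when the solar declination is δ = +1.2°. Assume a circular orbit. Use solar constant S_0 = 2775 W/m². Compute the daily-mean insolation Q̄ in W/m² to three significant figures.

cos h₀ = −tan(+21.7°) tan(+1.200°) = -0.0083, h₀ = 1.5791 rad.
Bracket: h₀ sin ϕ sin δ + cos ϕ cos δ sin h₀ = 1.5791×0.36975×0.02094 + 0.92913×0.99978×0.99997 = 0.012226 + 0.928898 = 0.941124.
Q̄ = (S_0/π) × [bracket] = (2775/π) × 0.941124 = 831.3 W/m².

Q̄ ≈ 831 W/m²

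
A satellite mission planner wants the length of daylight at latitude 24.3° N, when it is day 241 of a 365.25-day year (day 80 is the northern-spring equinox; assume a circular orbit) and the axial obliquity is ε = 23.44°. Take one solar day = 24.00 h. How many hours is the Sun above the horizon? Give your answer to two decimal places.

12.50 h

Solar longitude: L_s = 360° × (241 − 80)/365.25 = 158.686°.
sin δ = sin 23.44° × sin 158.686° = 0.14459, so δ = +8.313°.
cos h₀ = −tan ϕ · tan δ = −tan(+24.3°) × tan(+8.313°) = -0.0660, so h₀ = 1.6368 rad = 93.78°.
Daylight = 2h₀/(2π) × 24.00 h = (1.6368/π) × 24.00 = 12.50 h.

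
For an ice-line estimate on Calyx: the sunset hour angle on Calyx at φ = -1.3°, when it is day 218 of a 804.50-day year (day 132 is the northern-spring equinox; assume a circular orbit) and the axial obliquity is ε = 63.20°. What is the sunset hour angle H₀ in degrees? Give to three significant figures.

Solar longitude: λ_s = 360° × (218 − 132)/804.50 = 38.484°.
sin δ = sin 63.20° × sin 38.484° = 0.55545, so δ = +33.742°.
cos H₀ = −tan φ · tan δ = −tan(-1.3°) × tan(+33.742°) = 0.0152, so H₀ = 1.5556 rad = 89.13°.

H₀ = 89.1°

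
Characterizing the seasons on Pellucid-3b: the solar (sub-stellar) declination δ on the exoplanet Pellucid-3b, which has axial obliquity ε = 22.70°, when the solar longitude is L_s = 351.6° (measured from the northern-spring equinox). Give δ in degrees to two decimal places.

sin δ = sin ε · sin L_s = sin 22.70° × sin 351.6° = -0.056374.
δ = arcsin(-0.056374) = -3.23°.

δ = -3.23°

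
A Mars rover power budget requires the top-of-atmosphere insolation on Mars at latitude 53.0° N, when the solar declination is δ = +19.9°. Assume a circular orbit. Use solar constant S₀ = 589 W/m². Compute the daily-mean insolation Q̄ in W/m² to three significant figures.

Q̄ ≈ 199 W/m²

cos H₀ = −tan(+53.0°) tan(+19.900°) = -0.4804, H₀ = 2.0719 rad.
Bracket: H₀ sin φ sin δ + cos φ cos δ sin H₀ = 2.0719×0.79864×0.34038 + 0.60182×0.94029×0.87706 = 0.563228 + 0.496315 = 1.059543.
Q̄ = (S₀/π) × [bracket] = (589/π) × 1.059543 = 198.6 W/m².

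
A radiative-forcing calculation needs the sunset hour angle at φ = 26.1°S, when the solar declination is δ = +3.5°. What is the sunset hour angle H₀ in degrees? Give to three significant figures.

cos H₀ = −tan φ · tan δ = −tan(-26.1°) × tan(+3.500°) = 0.0300, so H₀ = 1.5408 rad = 88.28°.

H₀ = 88.3°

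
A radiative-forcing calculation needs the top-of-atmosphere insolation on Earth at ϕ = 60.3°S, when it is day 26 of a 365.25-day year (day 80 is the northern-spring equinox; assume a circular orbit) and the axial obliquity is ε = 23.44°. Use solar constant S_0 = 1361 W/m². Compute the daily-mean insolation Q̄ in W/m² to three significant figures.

Q̄ ≈ 428 W/m²

Solar longitude: L_s = 360° × (26 − 80)/365.25 = -53.224°, i.e. -53.224° + 360° = 306.776°.
sin δ = sin 23.44° × sin 306.776° = -0.31862, so δ = -18.580°.
cos h₀ = −tan(-60.3°) tan(-18.580°) = -0.5893, h₀ = 2.2010 rad.
Bracket: h₀ sin ϕ sin δ + cos ϕ cos δ sin h₀ = 2.2010×-0.86863×-0.31862 + 0.49546×0.94788×0.80790 = 0.609155 + 0.379419 = 0.988574.
Q̄ = (S_0/π) × [bracket] = (1361/π) × 0.988574 = 428.3 W/m².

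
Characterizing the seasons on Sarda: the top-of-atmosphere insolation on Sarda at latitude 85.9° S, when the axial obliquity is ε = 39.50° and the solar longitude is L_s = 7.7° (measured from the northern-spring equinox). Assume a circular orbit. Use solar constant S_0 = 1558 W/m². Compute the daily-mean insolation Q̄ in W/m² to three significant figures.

Solar declination: sin δ = sin ε · sin L_s = sin 39.50° × sin 7.7° = 0.08523, so δ = +4.889°.
cos h₀ = −tan(-85.9°) tan(+4.889°) = 1.1933 ≥ 1 ⇒ polar night, h₀ = 0 and Q̄ = 0.

Q̄ ≈ 0.00 W/m²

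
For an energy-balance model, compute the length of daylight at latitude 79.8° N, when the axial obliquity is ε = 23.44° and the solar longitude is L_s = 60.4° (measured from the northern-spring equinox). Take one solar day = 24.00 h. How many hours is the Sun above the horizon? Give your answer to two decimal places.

Solar declination: sin δ = sin ε · sin L_s = sin 23.44° × sin 60.4° = 0.34588, so δ = +20.235°.
Sunrise equation: cos h₀ = −tan ϕ · tan δ = -2.0487 ≤ −1, so the Sun never sets (polar day) and h₀ = π.
Daylight = 2h₀/(2π) × 24.00 h = (3.1416/π) × 24.00 = 24.00 h.

24.00 h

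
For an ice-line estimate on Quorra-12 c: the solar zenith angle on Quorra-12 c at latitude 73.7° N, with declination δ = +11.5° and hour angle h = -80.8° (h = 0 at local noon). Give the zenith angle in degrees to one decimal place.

θ_z = 76.4°

cos θ_z = sin φ sin δ + cos φ cos δ cos h = 0.191354 + 0.043972 = 0.235326.
θ_z = arccos(0.235326) = 76.4°.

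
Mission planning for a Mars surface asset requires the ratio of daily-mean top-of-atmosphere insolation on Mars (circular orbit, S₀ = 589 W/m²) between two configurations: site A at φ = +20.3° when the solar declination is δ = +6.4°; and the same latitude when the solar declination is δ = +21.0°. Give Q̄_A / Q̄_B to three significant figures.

Q̄_A / Q̄_B ≈ 0.920

— Configuration A (φ=+20.3°):
cos H₀ = −tan(+20.3°) tan(+6.400°) = -0.0415, H₀ = 1.6123 rad.
Bracket: H₀ sin φ sin δ + cos φ cos δ sin H₀ = 1.6123×0.34694×0.11147 + 0.93789×0.99377×0.99914 = 0.062353 + 0.931245 = 0.993598.
Q̄ = (S₀/π) × [bracket] = (589/π) × 0.993598 = 186.28 W/m².
— Configuration B (φ=+20.3°):
cos H₀ = −tan(+20.3°) tan(+21.000°) = -0.1420, H₀ = 1.7133 rad.
Bracket: H₀ sin φ sin δ + cos φ cos δ sin H₀ = 1.7133×0.34694×0.35837 + 0.93789×0.93358×0.98987 = 0.213020 + 0.866726 = 1.079746.
Q̄ = (S₀/π) × [bracket] = (589/π) × 1.079746 = 202.44 W/m².
Ratio Q̄_A / Q̄_B = 186.28 / 202.44 = 0.9202.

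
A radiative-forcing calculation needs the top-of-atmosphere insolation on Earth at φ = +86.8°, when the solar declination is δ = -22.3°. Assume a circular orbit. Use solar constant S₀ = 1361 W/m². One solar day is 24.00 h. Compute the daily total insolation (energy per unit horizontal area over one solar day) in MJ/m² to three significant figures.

cos H₀ = −tan(+86.8°) tan(-22.300°) = 7.3357 ≥ 1 ⇒ polar night, H₀ = 0 and Q̄ = 0.
Daily total = Q̄ × 24.00 h × 3600 s/h = 0.00 MJ/m².

0.00 MJ/m²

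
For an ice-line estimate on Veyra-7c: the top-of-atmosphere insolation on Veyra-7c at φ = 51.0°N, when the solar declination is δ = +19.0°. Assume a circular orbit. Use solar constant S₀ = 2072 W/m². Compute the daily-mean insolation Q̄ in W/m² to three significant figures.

cos H₀ = −tan(+51.0°) tan(+19.000°) = -0.4252, H₀ = 2.0100 rad.
Bracket: H₀ sin φ sin δ + cos φ cos δ sin H₀ = 2.0100×0.77715×0.32557 + 0.62932×0.94552×0.90510 = 0.508564 + 0.538566 = 1.047130.
Q̄ = (S₀/π) × [bracket] = (2072/π) × 1.047130 = 690.6 W/m².

Q̄ ≈ 691 W/m²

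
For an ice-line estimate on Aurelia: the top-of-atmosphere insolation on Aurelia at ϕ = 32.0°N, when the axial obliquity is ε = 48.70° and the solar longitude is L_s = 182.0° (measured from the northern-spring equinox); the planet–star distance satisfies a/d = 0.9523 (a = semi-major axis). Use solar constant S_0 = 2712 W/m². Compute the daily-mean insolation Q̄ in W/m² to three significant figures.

Q̄ ≈ 647 W/m²

Solar declination: sin δ = sin ε · sin L_s = sin 48.70° × sin 182.0° = -0.02622, so δ = -1.502°.
cos h₀ = −tan(+32.0°) tan(-1.502°) = 0.0164, h₀ = 1.5544 rad.
Bracket: h₀ sin ϕ sin δ + cos ϕ cos δ sin h₀ = 1.5544×0.52992×-0.02622 + 0.84805×0.99966×0.99987 = -0.021598 + 0.847651 = 0.826053.
Inverse-square distance factor (a/d)² = 0.9523² = 0.906875.
Q̄ = (S_0/π) × 0.906875 × [bracket] = (2712/π) × 0.906875 × 0.826053 = 646.7 W/m².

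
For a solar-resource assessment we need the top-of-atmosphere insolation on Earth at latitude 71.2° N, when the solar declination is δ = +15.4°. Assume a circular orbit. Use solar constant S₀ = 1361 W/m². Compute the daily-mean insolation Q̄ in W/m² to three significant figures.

Q̄ ≈ 353 W/m²

cos H₀ = −tan(+71.2°) tan(+15.400°) = -0.8091, H₀ = 2.5134 rad.
Bracket: H₀ sin φ sin δ + cos φ cos δ sin H₀ = 2.5134×0.94665×0.26556 + 0.32227×0.96410×0.58765 = 0.631850 + 0.182583 = 0.814433.
Q̄ = (S₀/π) × [bracket] = (1361/π) × 0.814433 = 352.8 W/m².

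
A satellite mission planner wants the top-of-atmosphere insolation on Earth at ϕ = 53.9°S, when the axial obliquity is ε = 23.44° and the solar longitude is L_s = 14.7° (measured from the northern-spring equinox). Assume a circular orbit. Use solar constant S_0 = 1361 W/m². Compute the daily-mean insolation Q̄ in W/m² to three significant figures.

Q̄ ≈ 201 W/m²

Solar declination: sin δ = sin ε · sin L_s = sin 23.44° × sin 14.7° = 0.10094, so δ = +5.793°.
cos h₀ = −tan(-53.9°) tan(+5.793°) = 0.1391, h₀ = 1.4312 rad.
Bracket: h₀ sin ϕ sin δ + cos ϕ cos δ sin h₀ = 1.4312×-0.80799×0.10094 + 0.58920×0.99489×0.99027 = -0.116727 + 0.580486 = 0.463759.
Q̄ = (S_0/π) × [bracket] = (1361/π) × 0.463759 = 200.9 W/m².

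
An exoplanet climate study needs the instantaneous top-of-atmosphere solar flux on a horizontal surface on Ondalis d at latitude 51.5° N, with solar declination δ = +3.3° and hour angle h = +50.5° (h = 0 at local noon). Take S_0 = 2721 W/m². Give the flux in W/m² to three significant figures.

cos θ_z = sin ϕ sin δ + cos ϕ cos δ cos h = 0.045050 + 0.395311 = 0.440361.
Flux = S_0 · cos θ_z = 2721 × 0.440361 = 1198 W/m².

1.20e+03 W/m²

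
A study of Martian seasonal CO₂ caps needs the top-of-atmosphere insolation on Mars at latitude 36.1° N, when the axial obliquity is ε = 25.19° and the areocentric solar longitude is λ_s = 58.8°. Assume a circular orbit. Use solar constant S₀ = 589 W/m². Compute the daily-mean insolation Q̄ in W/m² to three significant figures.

sin δ = sin 25.19° × sin 58.8° = 0.36406, so δ = +21.350°.
cos H₀ = −tan(+36.1°) tan(+21.350°) = -0.2850, H₀ = 1.8598 rad.
Bracket: H₀ sin φ sin δ + cos φ cos δ sin H₀ = 1.8598×0.58920×0.36406 + 0.80799×0.93137×0.95852 = 0.398935 + 0.721322 = 1.120257.
Q̄ = (S₀/π) × [bracket] = (589/π) × 1.120257 = 210.0 W/m².

Q̄ ≈ 210 W/m²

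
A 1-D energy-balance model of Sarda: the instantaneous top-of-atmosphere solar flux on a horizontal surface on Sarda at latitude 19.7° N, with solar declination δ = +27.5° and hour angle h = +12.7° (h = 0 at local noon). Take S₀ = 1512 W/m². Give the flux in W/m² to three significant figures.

cos θ_z = sin φ sin δ + cos φ cos δ cos h = 0.155653 + 0.814664 = 0.970317.
Flux = S₀ · cos θ_z = 1512 × 0.970317 = 1467 W/m².

1.47e+03 W/m²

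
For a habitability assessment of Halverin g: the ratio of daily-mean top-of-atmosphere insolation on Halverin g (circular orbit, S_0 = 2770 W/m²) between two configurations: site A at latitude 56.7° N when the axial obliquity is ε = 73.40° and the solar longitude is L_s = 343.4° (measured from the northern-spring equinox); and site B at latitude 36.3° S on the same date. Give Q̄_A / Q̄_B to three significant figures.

Q̄_A / Q̄_B ≈ 0.209

— Configuration A (ϕ=+56.7°):
Solar declination: sin δ = sin ε · sin L_s = sin 73.40° × sin 343.4° = -0.27378, so δ = -15.889°.
cos h₀ = −tan(+56.7°) tan(-15.889°) = 0.4334, h₀ = 1.1226 rad.
Bracket: h₀ sin ϕ sin δ + cos ϕ cos δ sin h₀ = 1.1226×0.83581×-0.27378 + 0.54902×0.96179×0.90123 = -0.256882 + 0.475887 = 0.219005.
Q̄ = (S_0/π) × [bracket] = (2770/π) × 0.219005 = 193.10 W/m².
— Configuration B (ϕ=-36.3°):
cos h₀ = −tan(-36.3°) tan(-15.889°) = -0.2091, h₀ = 1.7815 rad.
Bracket: h₀ sin ϕ sin δ + cos ϕ cos δ sin h₀ = 1.7815×-0.59201×-0.27378 + 0.80593×0.96179×0.97789 = 0.288746 + 0.757997 = 1.046743.
Q̄ = (S_0/π) × [bracket] = (2770/π) × 1.046743 = 922.93 W/m².
Ratio Q̄_A / Q̄_B = 193.10 / 922.93 = 0.2092.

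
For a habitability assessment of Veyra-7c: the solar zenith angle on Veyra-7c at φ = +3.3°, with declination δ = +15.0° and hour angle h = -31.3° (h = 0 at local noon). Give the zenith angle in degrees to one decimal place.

cos θ_z = sin φ sin δ + cos φ cos δ cos h = 0.014899 + 0.823975 = 0.838874.
θ_z = arccos(0.838874) = 33.0°.

θ_z = 33.0°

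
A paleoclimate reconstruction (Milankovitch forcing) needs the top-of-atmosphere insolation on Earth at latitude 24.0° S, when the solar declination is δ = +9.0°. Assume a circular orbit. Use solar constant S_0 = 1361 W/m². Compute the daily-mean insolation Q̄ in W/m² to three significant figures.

Q̄ ≈ 349 W/m²

cos h₀ = −tan(-24.0°) tan(+9.000°) = 0.0705, h₀ = 1.5002 rad.
Bracket: h₀ sin ϕ sin δ + cos ϕ cos δ sin h₀ = 1.5002×-0.40674×0.15643 + 0.91355×0.98769×0.99751 = -0.095452 + 0.900057 = 0.804605.
Q̄ = (S_0/π) × [bracket] = (1361/π) × 0.804605 = 348.6 W/m².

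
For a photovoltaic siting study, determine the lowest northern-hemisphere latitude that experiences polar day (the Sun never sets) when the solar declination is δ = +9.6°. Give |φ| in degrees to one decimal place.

Polar day requires cos H₀ = −tan φ tan δ ≤ −1, i.e. tan φ tan δ ≥ 1.
The boundary is |tan φ| · |tan δ| = 1, so |φ| = 90° − |δ| = 90° − 9.6° = 80.4° in the northern hemisphere.

|φ| = 80.4°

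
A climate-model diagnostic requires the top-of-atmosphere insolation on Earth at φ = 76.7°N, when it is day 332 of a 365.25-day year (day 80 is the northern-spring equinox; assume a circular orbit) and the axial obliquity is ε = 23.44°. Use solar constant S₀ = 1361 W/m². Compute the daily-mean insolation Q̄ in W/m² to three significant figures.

Q̄ ≈ 0.00 W/m²

Solar longitude: λ_s = 360° × (332 − 80)/365.25 = 248.378°.
sin δ = sin 23.44° × sin 248.378° = -0.36980, so δ = -21.703°.
cos H₀ = −tan(+76.7°) tan(-21.703°) = 1.6837 ≥ 1 ⇒ polar night, H₀ = 0 and Q̄ = 0.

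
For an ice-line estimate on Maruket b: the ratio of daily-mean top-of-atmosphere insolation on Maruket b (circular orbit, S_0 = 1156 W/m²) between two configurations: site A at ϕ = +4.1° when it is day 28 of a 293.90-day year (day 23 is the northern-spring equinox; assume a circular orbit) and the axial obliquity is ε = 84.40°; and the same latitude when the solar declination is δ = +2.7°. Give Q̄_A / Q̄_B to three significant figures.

— Configuration A (ϕ=+4.1°):
Solar longitude: L_s = 360° × (28 − 23)/293.90 = 6.125°.
sin δ = sin 84.40° × sin 6.125° = 0.10618, so δ = +6.095°.
cos h₀ = −tan(+4.1°) tan(+6.095°) = -0.0077, h₀ = 1.5785 rad.
Bracket: h₀ sin ϕ sin δ + cos ϕ cos δ sin h₀ = 1.5785×0.07150×0.10618 + 0.99744×0.99435×0.99997 = 0.011984 + 0.991775 = 1.003759.
Q̄ = (S_0/π) × [bracket] = (1156/π) × 1.003759 = 369.35 W/m².
— Configuration B (ϕ=+4.1°):
cos h₀ = −tan(+4.1°) tan(+2.700°) = -0.0034, h₀ = 1.5742 rad.
Bracket: h₀ sin ϕ sin δ + cos ϕ cos δ sin h₀ = 1.5742×0.07150×0.04711 + 0.99744×0.99889×0.99999 = 0.005302 + 0.996323 = 1.001625.
Q̄ = (S_0/π) × [bracket] = (1156/π) × 1.001625 = 368.56 W/m².
Ratio Q̄_A / Q̄_B = 369.35 / 368.56 = 1.002.

Q̄_A / Q̄_B ≈ 1.00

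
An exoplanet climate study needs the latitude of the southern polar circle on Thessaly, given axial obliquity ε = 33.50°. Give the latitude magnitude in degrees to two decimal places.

56.50°

The polar circle is the lowest latitude that experiences at least one full rotation of continuous darkness at the northern-summer solstice; it lies at |ϕ| = 90° − ε = 90° − 33.50° = 56.50°.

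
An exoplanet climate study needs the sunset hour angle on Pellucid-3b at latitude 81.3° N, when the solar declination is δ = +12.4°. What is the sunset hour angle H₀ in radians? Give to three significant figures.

H₀ = 3.14 rad

Sunrise equation: cos H₀ = −tan φ · tan δ = -1.4368 ≤ −1, so the host star never sets (polar day) and H₀ = π.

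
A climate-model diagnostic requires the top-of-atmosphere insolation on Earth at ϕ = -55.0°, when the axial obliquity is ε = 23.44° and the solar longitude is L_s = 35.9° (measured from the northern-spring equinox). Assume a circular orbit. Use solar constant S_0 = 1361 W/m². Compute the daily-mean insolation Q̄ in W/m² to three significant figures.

Q̄ ≈ 126 W/m²

Solar declination: sin δ = sin ε · sin L_s = sin 23.44° × sin 35.9° = 0.23325, so δ = +13.489°.
cos h₀ = −tan(-55.0°) tan(+13.489°) = 0.3426, h₀ = 1.2211 rad.
Bracket: h₀ sin ϕ sin δ + cos ϕ cos δ sin h₀ = 1.2211×-0.81915×0.23325 + 0.57358×0.97242×0.93949 = -0.233312 + 0.524011 = 0.290699.
Q̄ = (S_0/π) × [bracket] = (1361/π) × 0.290699 = 125.9 W/m².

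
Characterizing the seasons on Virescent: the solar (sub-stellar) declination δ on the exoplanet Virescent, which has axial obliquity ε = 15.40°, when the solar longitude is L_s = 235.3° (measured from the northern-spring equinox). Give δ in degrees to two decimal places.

δ = -12.61°

sin δ = sin ε · sin L_s = sin 15.40° × sin 235.3° = -0.218325.
δ = arcsin(-0.218325) = -12.61°.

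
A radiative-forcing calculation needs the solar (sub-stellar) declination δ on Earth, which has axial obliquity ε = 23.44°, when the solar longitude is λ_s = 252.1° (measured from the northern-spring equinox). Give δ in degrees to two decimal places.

δ = -22.24°

sin δ = sin ε · sin λ_s = sin 23.44° × sin 252.1° = -0.378533.
δ = arcsin(-0.378533) = -22.24°.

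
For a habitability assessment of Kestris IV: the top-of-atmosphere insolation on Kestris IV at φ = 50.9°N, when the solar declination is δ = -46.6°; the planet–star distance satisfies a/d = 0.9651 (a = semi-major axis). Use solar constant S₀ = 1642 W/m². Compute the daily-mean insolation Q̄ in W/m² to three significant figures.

Q̄ ≈ 0.00 W/m²

cos H₀ = −tan(+50.9°) tan(-46.600°) = 1.3012 ≥ 1 ⇒ polar night, H₀ = 0 and Q̄ = 0.
Inverse-square distance factor (a/d)² = 0.9651² = 0.931418.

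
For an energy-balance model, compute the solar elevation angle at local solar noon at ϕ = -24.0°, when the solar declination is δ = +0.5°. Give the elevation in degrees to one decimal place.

At local noon the hour angle is zero, so the zenith angle equals |ϕ − δ| = |-24.0° − (+0.500°)| = 24.500°.
Elevation = 90° − 24.500° = 65.5°.

65.5°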